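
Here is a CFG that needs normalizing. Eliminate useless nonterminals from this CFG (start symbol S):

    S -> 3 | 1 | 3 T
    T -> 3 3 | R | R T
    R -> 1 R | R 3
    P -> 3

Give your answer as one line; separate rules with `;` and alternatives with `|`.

S -> 3 | 1 | 3 T; T -> 3 3

Generating nonterminals: {P, S, T}.
Reachable from S after that: {S, T}.
Removed useless symbols: {P, R} and every production mentioning them.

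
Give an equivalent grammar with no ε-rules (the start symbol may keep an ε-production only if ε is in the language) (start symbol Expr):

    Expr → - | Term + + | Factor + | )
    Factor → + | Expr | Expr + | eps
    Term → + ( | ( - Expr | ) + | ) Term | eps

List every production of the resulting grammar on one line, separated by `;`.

Expr → - | Term + + | + + | Factor + | + | ); Factor → + | Expr | Expr +; Term → + ( | ( - Expr | ) + | ) Term | )

Nullable nonterminals: {Factor, Term}.
ε ∉ L(G), so no ε-production is kept.
For each production, add variants omitting each subset of nullable occurrences: Expr → Term + + gives Term + + | + +. Expr → Factor + gives Factor + | +. Term → ) Term gives ) Term | ).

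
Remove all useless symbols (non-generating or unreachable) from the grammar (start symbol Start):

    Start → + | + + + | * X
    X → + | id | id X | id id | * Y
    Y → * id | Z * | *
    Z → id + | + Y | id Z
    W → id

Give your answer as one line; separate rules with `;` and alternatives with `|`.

Start → + | + + + | * X; X → + | id | id X | id id | * Y; Y → * id | Z * | *; Z → id + | + Y | id Z

Generating nonterminals: {Start, W, X, Y, Z}.
Reachable from Start after that: {Start, X, Y, Z}.
Removed useless symbols: {W} and every production mentioning them.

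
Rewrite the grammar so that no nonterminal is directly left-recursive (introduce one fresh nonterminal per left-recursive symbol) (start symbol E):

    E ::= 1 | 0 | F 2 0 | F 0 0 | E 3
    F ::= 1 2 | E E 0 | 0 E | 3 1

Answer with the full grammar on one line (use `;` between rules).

E ::= 1 E' | 0 E' | F 2 0 E' | F 0 0 E'; F ::= 1 2 | E E 0 | 0 E | 3 1; E' ::= 3 E' | eps

Left recursion appears on E.
For E: α = {3}, β = {1, 0, F 2 0, F 0 0}. Rewrite as E → β E' and E' → α E' | ε.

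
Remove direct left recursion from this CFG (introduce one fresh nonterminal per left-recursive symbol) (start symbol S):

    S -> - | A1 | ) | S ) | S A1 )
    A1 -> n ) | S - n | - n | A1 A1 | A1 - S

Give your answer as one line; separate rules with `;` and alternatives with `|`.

S -> - S' | A1 S' | ) S'; A1 -> n ) A1' | S - n A1' | - n A1'; S' -> ) S' | A1 ) S' | ε; A1' -> A1 A1' | - S A1' | ε

Left recursion appears on S, A1.
For S: α = {), A1 )}, β = {-, A1, )}. Rewrite as S → β S' and S' → α S' | ε.
For A1: α = {A1, - S}, β = {n ), S - n, - n}. Rewrite as A1 → β A1' and A1' → α A1' | ε.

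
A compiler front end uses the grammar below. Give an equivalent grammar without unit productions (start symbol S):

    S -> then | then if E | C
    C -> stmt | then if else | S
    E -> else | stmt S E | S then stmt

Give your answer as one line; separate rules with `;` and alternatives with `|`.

Unit pairs: C ⇒* {S}; S ⇒* {C}.
For each unit pair (A, B), copy every non-unit production of B to A, then drop all unit productions.

S -> stmt | then if else | then | then if E; C -> stmt | then if else | then | then if E; E -> else | stmt S E | S then stmt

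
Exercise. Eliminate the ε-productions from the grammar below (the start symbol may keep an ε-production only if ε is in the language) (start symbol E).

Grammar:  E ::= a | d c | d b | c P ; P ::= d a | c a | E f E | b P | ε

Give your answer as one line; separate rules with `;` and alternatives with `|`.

Nullable nonterminals: {P}.
ε ∉ L(G), so no ε-production is kept.
Expand every rule over subsets of its nullable positions: E → c P gives c P | c. P → b P gives b P | b.

E ::= a | d c | d b | c P | c; P ::= d a | c a | E f E | b P | b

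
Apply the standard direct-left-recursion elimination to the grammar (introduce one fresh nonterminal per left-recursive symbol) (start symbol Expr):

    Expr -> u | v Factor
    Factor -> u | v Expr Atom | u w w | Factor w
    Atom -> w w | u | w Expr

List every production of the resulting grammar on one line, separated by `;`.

Expr -> u | v Factor; Factor -> u Factor1 | v Expr Atom Factor1 | u w w Factor1; Atom -> w w | u | w Expr; Factor1 -> w Factor1 | ε

Factor is directly left-recursive.
For Factor: α = {w}, β = {u, v Expr Atom, u w w}. Rewrite as Factor → β Factor1 and Factor1 → α Factor1 | ε.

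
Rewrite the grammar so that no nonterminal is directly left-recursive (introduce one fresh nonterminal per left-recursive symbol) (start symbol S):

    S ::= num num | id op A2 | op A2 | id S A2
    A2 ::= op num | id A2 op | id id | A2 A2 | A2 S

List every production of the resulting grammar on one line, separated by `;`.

A2 is directly left-recursive.
For A2: α = {A2, S}, β = {op num, id A2 op, id id}. Rewrite as A2 → β A2' and A2' → α A2' | ε.

S ::= num num | id op A2 | op A2 | id S A2; A2 ::= op num A2' | id A2 op A2' | id id A2'; A2' ::= A2 A2' | S A2' | eps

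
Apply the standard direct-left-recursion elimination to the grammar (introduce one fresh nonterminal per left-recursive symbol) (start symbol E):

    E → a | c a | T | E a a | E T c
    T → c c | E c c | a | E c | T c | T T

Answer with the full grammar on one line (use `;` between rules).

E → a E' | c a E' | T E'; T → c c T' | E c c T' | a T' | E c T'; E' → a a E' | T c E' | epsilon; T' → c T' | T T' | epsilon

Directly left-recursive nonterminals: E, T.
For E: α = {a a, T c}, β = {a, c a, T}. Rewrite as E → β E' and E' → α E' | ε.
For T: α = {c, T}, β = {c c, E c c, a, E c}. Rewrite as T → β T' and T' → α T' | ε.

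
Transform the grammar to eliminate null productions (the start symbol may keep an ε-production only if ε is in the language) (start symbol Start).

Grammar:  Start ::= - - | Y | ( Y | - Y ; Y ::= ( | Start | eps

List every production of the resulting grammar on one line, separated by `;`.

Start ::= - - | Y | ( Y | ( | - Y | - | ε; Y ::= ( | Start

The nullable symbols are {Start, Y}.
ε ∈ L(G) since Start is nullable, so keep Start → ε.
For each production, add variants omitting each subset of nullable occurrences: Start → ( Y gives ( Y | (. Start → - Y gives - Y | -.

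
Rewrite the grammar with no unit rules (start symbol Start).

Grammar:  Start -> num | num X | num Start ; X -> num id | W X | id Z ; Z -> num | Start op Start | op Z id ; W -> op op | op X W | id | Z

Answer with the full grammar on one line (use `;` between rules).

Start -> num | num X | num Start; X -> num id | W X | id Z; Z -> num | Start op Start | op Z id; W -> num | Start op Start | op Z id | op op | op X W | id

Unit pairs: W ⇒* {Z}.
For each unit pair (A, B), copy every non-unit production of B to A, then drop all unit productions.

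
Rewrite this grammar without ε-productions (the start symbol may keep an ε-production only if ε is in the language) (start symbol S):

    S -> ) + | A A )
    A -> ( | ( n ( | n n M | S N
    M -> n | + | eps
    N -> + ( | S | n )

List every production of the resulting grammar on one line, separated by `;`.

Nullable nonterminals: {M}.
ε ∉ L(G), so no ε-production is kept.
For each production, add variants omitting each subset of nullable occurrences: A → n n M gives n n M | n n.

S -> ) + | A A ); A -> ( | ( n ( | n n M | n n | S N; M -> n | +; N -> + ( | S | n )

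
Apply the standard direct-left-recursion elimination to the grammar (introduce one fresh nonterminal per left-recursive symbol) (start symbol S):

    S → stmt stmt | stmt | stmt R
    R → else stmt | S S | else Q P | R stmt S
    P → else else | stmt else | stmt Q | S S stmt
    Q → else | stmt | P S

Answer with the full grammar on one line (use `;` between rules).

Left recursion appears on R.
For R: α = {stmt S}, β = {else stmt, S S, else Q P}. Rewrite as R → β R' and R' → α R' | ε.

S → stmt stmt | stmt | stmt R; R → else stmt R' | S S R' | else Q P R'; P → else else | stmt else | stmt Q | S S stmt; Q → else | stmt | P S; R' → stmt S R' | ε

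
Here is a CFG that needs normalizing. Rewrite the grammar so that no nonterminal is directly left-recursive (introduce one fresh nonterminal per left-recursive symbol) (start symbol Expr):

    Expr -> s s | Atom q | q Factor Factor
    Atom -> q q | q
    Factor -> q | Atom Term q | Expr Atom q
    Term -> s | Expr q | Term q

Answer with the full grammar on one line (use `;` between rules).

Expr -> s s | Atom q | q Factor Factor; Atom -> q q | q; Factor -> q | Atom Term q | Expr Atom q; Term -> s Term1 | Expr q Term1; Term1 -> q Term1 | ε

Left recursion appears on Term.
For Term: α = {q}, β = {s, Expr q}. Rewrite as Term → β Term1 and Term1 → α Term1 | ε.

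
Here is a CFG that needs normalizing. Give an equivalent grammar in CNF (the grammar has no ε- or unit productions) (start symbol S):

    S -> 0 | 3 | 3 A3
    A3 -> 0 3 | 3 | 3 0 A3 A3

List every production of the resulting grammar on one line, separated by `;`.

S -> 0 | 3 | X1 A3; A3 -> X2 X1 | 3 | X1 Y1; X1 -> 3; X2 -> 0; Y1 -> X2 Y2; Y2 -> A3 A3

Introduce a nonterminal for each terminal appearing in a rule of length ≥ 2: X1 → 3, X2 → 0.
Binarize each right-hand side of length ≥ 3 by chaining fresh nonterminals (Y1, Y2, …): affected rules were A3 → X1 X2 A3 A3.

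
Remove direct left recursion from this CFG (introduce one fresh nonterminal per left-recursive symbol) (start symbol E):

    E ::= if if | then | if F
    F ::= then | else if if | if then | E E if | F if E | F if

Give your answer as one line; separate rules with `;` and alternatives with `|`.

E ::= if if | then | if F; F ::= then F' | else if if F' | if then F' | E E if F'; F' ::= if E F' | if F' | ε

Directly left-recursive nonterminal: F.
For F: α = {if E, if}, β = {then, else if if, if then, E E if}. Rewrite as F → β F' and F' → α F' | ε.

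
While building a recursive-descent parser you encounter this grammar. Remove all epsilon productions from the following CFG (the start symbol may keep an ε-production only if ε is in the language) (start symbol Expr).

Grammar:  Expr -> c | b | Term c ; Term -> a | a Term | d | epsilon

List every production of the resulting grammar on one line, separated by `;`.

Expr -> c | b | Term c; Term -> a | a Term | d

Nullable set = {Term}.
ε ∉ L(G), so no ε-production is kept.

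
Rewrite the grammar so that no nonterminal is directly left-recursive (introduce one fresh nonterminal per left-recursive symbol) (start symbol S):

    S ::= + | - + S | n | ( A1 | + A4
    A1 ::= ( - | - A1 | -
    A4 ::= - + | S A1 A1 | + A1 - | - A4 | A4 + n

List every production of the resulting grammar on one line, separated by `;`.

A4 is directly left-recursive.
For A4: α = {+ n}, β = {- +, S A1 A1, + A1 -, - A4}. Rewrite as A4 → β A4' and A4' → α A4' | ε.

S ::= + | - + S | n | ( A1 | + A4; A1 ::= ( - | - A1 | -; A4 ::= - + A4' | S A1 A1 A4' | + A1 - A4' | - A4 A4'; A4' ::= + n A4' | epsilon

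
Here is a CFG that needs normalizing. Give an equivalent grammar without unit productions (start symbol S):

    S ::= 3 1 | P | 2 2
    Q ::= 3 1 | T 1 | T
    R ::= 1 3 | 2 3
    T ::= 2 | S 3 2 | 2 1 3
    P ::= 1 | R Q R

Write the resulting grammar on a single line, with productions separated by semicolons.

S ::= 3 1 | 2 2 | 1 | R Q R; Q ::= 3 1 | T 1 | 2 | S 3 2 | 2 1 3; R ::= 1 3 | 2 3; T ::= 2 | S 3 2 | 2 1 3; P ::= 1 | R Q R

Unit pairs: Q ⇒* {T}; S ⇒* {P}.
For each unit pair (A, B), copy every non-unit production of B to A, then drop all unit productions.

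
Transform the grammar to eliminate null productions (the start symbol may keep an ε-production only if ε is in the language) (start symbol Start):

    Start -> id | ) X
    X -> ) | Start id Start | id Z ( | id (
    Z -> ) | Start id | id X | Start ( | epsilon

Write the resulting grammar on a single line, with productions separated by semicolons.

Start -> id | ) X; X -> ) | Start id Start | id Z ( | id (; Z -> ) | Start id | id X | Start (

Nullable set = {Z}.
ε ∉ L(G), so no ε-production is kept.
Add the nullable-subset variants: X → id Z ( gives id Z ( | id (.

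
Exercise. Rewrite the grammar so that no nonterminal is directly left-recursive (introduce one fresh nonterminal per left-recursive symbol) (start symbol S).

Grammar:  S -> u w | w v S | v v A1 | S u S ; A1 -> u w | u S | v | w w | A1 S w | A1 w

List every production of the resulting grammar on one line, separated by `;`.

Directly left-recursive nonterminals: S, A1.
For S: α = {u S}, β = {u w, w v S, v v A1}. Rewrite as S → β S' and S' → α S' | ε.
For A1: α = {S w, w}, β = {u w, u S, v, w w}. Rewrite as A1 → β A1' and A1' → α A1' | ε.

S -> u w S' | w v S S' | v v A1 S'; A1 -> u w A1' | u S A1' | v A1' | w w A1'; S' -> u S S' | ε; A1' -> S w A1' | w A1' | ε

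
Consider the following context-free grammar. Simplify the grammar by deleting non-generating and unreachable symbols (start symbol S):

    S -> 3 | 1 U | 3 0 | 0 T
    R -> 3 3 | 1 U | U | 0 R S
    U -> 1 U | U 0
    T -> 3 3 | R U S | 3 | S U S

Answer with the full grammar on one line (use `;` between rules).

Generating nonterminals: {R, S, T}.
Reachable from S after that: {S, T}.
Removed useless symbols: {R, U} and every production mentioning them.

S -> 3 | 3 0 | 0 T; T -> 3 3 | 3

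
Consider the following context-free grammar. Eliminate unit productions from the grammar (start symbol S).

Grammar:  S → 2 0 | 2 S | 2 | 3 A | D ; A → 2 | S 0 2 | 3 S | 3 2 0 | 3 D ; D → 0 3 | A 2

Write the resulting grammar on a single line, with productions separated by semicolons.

S → 0 3 | A 2 | 2 0 | 2 S | 2 | 3 A; A → 2 | S 0 2 | 3 S | 3 2 0 | 3 D; D → 0 3 | A 2

Unit pairs: S ⇒* {D}.
For every A with A ⇒* B via unit rules, add B's non-unit alternatives to A; then delete every rule of the form X → Y.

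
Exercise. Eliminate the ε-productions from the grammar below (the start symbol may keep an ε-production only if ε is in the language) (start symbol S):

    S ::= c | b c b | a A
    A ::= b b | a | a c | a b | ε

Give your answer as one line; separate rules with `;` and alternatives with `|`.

S ::= c | b c b | a A | a; A ::= b b | a | a c | a b

Nullable nonterminals: {A}.
ε ∉ L(G), so no ε-production is kept.
For each production, add variants omitting each subset of nullable occurrences: S → a A gives a A | a.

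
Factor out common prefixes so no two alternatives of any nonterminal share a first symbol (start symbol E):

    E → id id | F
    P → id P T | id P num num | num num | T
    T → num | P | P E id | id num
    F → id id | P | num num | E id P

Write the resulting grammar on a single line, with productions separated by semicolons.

P has alternatives sharing prefix 'id P': factor to P → id P P' with P' → T | num num.
T has alternatives sharing prefix 'P': factor to T → P T' with T' → ε | E id.

E → id id | F; P → num num | T | id P P'; T → num | id num | P T'; F → id id | P | num num | E id P; P' → T | num num; T' → ε | E id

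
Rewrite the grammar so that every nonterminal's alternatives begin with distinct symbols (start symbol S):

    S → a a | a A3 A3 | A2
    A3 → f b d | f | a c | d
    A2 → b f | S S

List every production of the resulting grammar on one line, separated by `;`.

S has alternatives sharing prefix 'a': factor to S → a S' with S' → a | A3 A3.
A3 has alternatives sharing prefix 'f': factor to A3 → f A3' with A3' → b d | ε.

S → A2 | a S'; A3 → a c | d | f A3'; A2 → b f | S S; S' → a | A3 A3; A3' → b d | ε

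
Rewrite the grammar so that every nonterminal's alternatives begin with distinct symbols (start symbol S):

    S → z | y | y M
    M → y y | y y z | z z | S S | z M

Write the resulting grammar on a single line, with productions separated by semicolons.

S → z | y S'; M → S S | y y M' | z M''; S' → ε | M; M' → ε | z; M'' → z | M

S has alternatives sharing prefix 'y': factor to S → y S' with S' → ε | M.
M has alternatives sharing prefix 'y y': factor to M → y y M' with M' → ε | z.
M has alternatives sharing prefix 'z': factor to M → z M'' with M'' → z | M.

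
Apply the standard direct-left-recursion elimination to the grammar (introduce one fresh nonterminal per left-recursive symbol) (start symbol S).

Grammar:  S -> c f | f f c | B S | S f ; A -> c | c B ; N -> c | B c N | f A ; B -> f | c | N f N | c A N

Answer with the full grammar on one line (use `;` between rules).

S -> c f S' | f f c S' | B S S'; A -> c | c B; N -> c | B c N | f A; B -> f | c | N f N | c A N; S' -> f S' | ε

S is directly left-recursive.
For S: α = {f}, β = {c f, f f c, B S}. Rewrite as S → β S' and S' → α S' | ε.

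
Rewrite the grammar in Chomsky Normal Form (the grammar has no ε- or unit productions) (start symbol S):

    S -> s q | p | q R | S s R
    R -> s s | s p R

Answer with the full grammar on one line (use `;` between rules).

Introduce a nonterminal for each terminal appearing in a rule of length ≥ 2: X1 → s, X2 → q, X3 → p.
Binarize each right-hand side of length ≥ 3 by chaining fresh nonterminals (Y1, Y2, …): affected rules were S → S X1 R; R → X1 X3 R.

S -> X1 X2 | p | X2 R | S Y1; R -> X1 X1 | X1 Y2; X1 -> s; X2 -> q; X3 -> p; Y1 -> X1 R; Y2 -> X3 R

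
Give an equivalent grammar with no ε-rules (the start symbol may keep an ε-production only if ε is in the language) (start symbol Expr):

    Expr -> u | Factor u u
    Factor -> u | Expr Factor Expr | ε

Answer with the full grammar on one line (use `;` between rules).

Expr -> u | Factor u u | u u; Factor -> u | Expr Factor Expr | Expr Expr

Nullable nonterminals: {Factor}.
ε ∉ L(G), so no ε-production is kept.
For each production, add variants omitting each subset of nullable occurrences: Expr → Factor u u gives Factor u u | u u. Factor → Expr Factor Expr gives Expr Factor Expr | Expr Expr.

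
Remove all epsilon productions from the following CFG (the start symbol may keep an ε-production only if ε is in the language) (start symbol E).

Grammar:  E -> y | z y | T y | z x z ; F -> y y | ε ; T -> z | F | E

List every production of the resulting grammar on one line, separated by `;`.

Nullable nonterminals: {F, T}.
ε ∉ L(G), so no ε-production is kept.

E -> y | z y | T y | z x z; F -> y y; T -> z | F | E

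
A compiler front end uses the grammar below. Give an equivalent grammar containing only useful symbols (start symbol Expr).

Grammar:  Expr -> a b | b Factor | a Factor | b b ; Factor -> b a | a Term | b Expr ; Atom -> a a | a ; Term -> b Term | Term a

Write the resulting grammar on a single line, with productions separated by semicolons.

Generating nonterminals: {Atom, Expr, Factor}.
Reachable from Expr after that: {Expr, Factor}.
Removed useless symbols: {Atom, Term} and every production mentioning them.

Expr -> a b | b Factor | a Factor | b b; Factor -> b a | b Expr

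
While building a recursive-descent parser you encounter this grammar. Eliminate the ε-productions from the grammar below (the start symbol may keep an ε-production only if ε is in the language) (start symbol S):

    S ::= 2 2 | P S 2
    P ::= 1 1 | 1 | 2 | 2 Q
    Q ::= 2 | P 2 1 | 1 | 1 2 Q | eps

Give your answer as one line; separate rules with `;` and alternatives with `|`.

S ::= 2 2 | P S 2; P ::= 1 1 | 1 | 2 | 2 Q; Q ::= 2 | P 2 1 | 1 | 1 2 Q | 1 2

Nullable nonterminals: {Q}.
ε ∉ L(G), so no ε-production is kept.
For each production, add variants omitting each subset of nullable occurrences: Q → 1 2 Q gives 1 2 Q | 1 2.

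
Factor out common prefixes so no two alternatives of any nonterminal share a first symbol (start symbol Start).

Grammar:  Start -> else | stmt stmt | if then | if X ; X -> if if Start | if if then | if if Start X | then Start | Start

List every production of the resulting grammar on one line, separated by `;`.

Start has alternatives sharing prefix 'if': factor to Start → if Start1 with Start1 → then | X.
X has alternatives sharing prefix 'if if': factor to X → if if X1 with X1 → Start | then | Start X.
X1 has alternatives sharing prefix 'Start': factor to X1 → Start X11 with X11 → ε | X.

Start -> else | stmt stmt | if Start1; X -> then Start | Start | if if X1; Start1 -> then | X; X1 -> then | Start X11; X11 -> epsilon | X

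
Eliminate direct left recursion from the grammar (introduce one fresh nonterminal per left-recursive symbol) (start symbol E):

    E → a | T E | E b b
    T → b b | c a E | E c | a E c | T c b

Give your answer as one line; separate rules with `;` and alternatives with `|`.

E, T are directly left-recursive.
For E: α = {b b}, β = {a, T E}. Rewrite as E → β E' and E' → α E' | ε.
For T: α = {c b}, β = {b b, c a E, E c, a E c}. Rewrite as T → β T' and T' → α T' | ε.

E → a E' | T E E'; T → b b T' | c a E T' | E c T' | a E c T'; E' → b b E' | ε; T' → c b T' | ε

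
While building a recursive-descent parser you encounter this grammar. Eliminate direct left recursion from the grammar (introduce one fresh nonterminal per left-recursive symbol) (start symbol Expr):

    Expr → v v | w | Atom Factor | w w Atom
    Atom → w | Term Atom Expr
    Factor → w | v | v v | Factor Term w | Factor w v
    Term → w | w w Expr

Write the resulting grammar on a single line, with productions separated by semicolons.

Factor is directly left-recursive.
For Factor: α = {Term w, w v}, β = {w, v, v v}. Rewrite as Factor → β Factor1 and Factor1 → α Factor1 | ε.

Expr → v v | w | Atom Factor | w w Atom; Atom → w | Term Atom Expr; Factor → w Factor1 | v Factor1 | v v Factor1; Term → w | w w Expr; Factor1 → Term w Factor1 | w v Factor1 | ε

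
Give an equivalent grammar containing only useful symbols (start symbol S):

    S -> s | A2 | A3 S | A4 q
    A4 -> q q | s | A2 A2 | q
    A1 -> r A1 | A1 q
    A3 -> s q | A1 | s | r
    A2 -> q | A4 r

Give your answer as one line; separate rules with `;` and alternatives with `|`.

Generating nonterminals: {A2, A3, A4, S}.
Reachable from S after that: {A2, A3, A4, S}.
Removed useless symbols: {A1} and every production mentioning them.

S -> s | A2 | A3 S | A4 q; A4 -> q q | s | A2 A2 | q; A3 -> s q | s | r; A2 -> q | A4 r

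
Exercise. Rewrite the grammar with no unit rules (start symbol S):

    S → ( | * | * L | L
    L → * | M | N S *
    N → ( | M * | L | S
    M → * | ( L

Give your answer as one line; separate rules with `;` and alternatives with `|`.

Unit pairs: L ⇒* {M}; N ⇒* {L, M, S}; S ⇒* {L, M}.
For each unit pair (A, B), copy every non-unit production of B to A, then drop all unit productions.

S → * | N S * | ( | * L | ( L; L → * | N S * | ( L; N → * | N S * | ( | * L | M * | ( L; M → * | ( L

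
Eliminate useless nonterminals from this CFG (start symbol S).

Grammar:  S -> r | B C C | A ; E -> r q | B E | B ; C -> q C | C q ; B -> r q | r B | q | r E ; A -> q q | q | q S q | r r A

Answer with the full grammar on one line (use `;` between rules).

Generating nonterminals: {A, B, E, S}.
Reachable from S after that: {A, S}.
Removed useless symbols: {B, C, E} and every production mentioning them.

S -> r | A; A -> q q | q | q S q | r r A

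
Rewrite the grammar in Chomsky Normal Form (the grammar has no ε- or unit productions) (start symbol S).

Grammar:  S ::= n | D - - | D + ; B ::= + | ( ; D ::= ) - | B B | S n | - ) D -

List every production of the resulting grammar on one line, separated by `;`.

Introduce a nonterminal for each terminal appearing in a rule of length ≥ 2: X1 → -, X2 → +, X3 → ), X4 → n.
Binarize each right-hand side of length ≥ 3 by chaining fresh nonterminals (Y1, Y2, …): affected rules were S → D X1 X1; D → X1 X3 D X1.

S ::= n | D Y1 | D X2; B ::= + | (; D ::= X3 X1 | B B | S X4 | X1 Y2; X1 ::= -; X2 ::= +; X3 ::= ); X4 ::= n; Y1 ::= X1 X1; Y2 ::= X3 Y3; Y3 ::= D X1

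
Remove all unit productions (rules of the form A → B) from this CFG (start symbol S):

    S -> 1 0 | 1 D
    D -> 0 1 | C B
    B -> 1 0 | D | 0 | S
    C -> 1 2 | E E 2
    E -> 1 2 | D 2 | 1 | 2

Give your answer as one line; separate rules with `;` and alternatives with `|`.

S -> 1 0 | 1 D; D -> 0 1 | C B; B -> 1 0 | 0 | 1 D | 0 1 | C B; C -> 1 2 | E E 2; E -> 1 2 | D 2 | 1 | 2

Unit pairs: B ⇒* {D, S}.
For every A with A ⇒* B via unit rules, add B's non-unit alternatives to A; then delete every rule of the form X → Y.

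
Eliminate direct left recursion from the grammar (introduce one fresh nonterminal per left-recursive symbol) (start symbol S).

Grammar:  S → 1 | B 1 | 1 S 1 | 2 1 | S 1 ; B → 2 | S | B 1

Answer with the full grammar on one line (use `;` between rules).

S → 1 S' | B 1 S' | 1 S 1 S' | 2 1 S'; B → 2 B' | S B'; S' → 1 S' | ε; B' → 1 B' | ε

Left recursion appears on S, B.
For S: α = {1}, β = {1, B 1, 1 S 1, 2 1}. Rewrite as S → β S' and S' → α S' | ε.
For B: α = {1}, β = {2, S}. Rewrite as B → β B' and B' → α B' | ε.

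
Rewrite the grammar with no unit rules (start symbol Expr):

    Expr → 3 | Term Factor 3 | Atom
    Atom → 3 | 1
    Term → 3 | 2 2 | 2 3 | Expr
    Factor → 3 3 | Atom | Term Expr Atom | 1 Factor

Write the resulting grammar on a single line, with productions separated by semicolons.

Unit pairs: Expr ⇒* {Atom}; Factor ⇒* {Atom}; Term ⇒* {Atom, Expr}.
For every A with A ⇒* B via unit rules, add B's non-unit alternatives to A; then delete every rule of the form X → Y.

Expr → 3 | 1 | Term Factor 3; Atom → 3 | 1; Term → 3 | 2 2 | 2 3 | 1 | Term Factor 3; Factor → 3 | 1 | 3 3 | Term Expr Atom | 1 Factor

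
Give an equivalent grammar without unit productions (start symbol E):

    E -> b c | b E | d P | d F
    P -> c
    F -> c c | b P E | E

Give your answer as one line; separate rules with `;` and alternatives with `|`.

Unit pairs: F ⇒* {E}.
For each unit pair (A, B), copy every non-unit production of B to A, then drop all unit productions.

E -> b c | b E | d P | d F; P -> c; F -> b c | b E | d P | d F | c c | b P E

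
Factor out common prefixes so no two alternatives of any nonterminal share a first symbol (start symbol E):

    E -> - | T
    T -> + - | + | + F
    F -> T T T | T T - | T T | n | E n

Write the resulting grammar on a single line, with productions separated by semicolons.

E -> - | T; T -> + T'; F -> n | E n | T T F'; T' -> - | ε | F; F' -> T | - | ε

T has alternatives sharing prefix '+': factor to T → + T' with T' → - | ε | F.
F has alternatives sharing prefix 'T T': factor to F → T T F' with F' → T | - | ε.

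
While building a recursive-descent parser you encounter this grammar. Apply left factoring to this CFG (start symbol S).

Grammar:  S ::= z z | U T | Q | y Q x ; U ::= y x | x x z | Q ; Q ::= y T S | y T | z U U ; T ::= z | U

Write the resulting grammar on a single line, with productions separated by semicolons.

Q has alternatives sharing prefix 'y T': factor to Q → y T Q' with Q' → S | ε.

S ::= z z | U T | Q | y Q x; U ::= y x | x x z | Q; Q ::= z U U | y T Q'; T ::= z | U; Q' ::= S | eps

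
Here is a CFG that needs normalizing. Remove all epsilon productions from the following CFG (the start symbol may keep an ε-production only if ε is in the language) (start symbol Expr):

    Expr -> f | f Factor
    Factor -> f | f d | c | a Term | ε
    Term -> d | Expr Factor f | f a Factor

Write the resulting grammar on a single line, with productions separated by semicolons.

Expr -> f | f Factor; Factor -> f | f d | c | a Term; Term -> d | Expr Factor f | Expr f | f a Factor | f a

The nullable symbols are {Factor}.
ε ∉ L(G), so no ε-production is kept.
Add the nullable-subset variants: Term → Expr Factor f gives Expr Factor f | Expr f. Term → f a Factor gives f a Factor | f a.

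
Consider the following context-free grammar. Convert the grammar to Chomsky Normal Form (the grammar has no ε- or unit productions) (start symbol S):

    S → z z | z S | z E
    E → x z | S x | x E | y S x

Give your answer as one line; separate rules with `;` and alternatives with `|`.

S → X1 X1 | X1 S | X1 E; E → X2 X1 | S X2 | X2 E | X3 Y1; X1 → z; X2 → x; X3 → y; Y1 → S X2

Introduce a nonterminal for each terminal appearing in a rule of length ≥ 2: X1 → z, X2 → x, X3 → y.
Binarize each right-hand side of length ≥ 3 by chaining fresh nonterminals (Y1, Y2, …): affected rules were E → X3 S X2.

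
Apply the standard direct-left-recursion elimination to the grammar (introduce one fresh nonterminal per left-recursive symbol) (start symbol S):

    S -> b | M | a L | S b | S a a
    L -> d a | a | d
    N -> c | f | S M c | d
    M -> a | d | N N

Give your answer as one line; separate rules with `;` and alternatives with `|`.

S is directly left-recursive.
For S: α = {b, a a}, β = {b, M, a L}. Rewrite as S → β S' and S' → α S' | ε.

S -> b S' | M S' | a L S'; L -> d a | a | d; N -> c | f | S M c | d; M -> a | d | N N; S' -> b S' | a a S' | ε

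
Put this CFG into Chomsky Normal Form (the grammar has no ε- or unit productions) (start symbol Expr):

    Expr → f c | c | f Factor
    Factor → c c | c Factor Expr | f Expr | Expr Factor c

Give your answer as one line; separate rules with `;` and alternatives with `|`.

Expr → X1 X2 | c | X1 Factor; Factor → X2 X2 | X2 Y1 | X1 Expr | Expr Y2; X1 → f; X2 → c; Y1 → Factor Expr; Y2 → Factor X2

Introduce a nonterminal for each terminal appearing in a rule of length ≥ 2: X1 → f, X2 → c.
Binarize each right-hand side of length ≥ 3 by chaining fresh nonterminals (Y1, Y2, …): affected rules were Factor → X2 Factor Expr; Factor → Expr Factor X2.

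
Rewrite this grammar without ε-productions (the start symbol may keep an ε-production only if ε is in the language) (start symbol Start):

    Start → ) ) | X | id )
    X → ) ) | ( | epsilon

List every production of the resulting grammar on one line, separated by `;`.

Nullable set = {Start, X}.
ε ∈ L(G) since Start is nullable, so keep Start → ε.

Start → ) ) | X | id ) | epsilon; X → ) ) | (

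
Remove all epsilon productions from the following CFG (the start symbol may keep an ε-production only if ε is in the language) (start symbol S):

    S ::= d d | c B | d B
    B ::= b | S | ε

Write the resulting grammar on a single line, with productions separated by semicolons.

S ::= d d | c B | c | d B | d; B ::= b | S

The nullable symbols are {B}.
ε ∉ L(G), so no ε-production is kept.
For each production, add variants omitting each subset of nullable occurrences: S → c B gives c B | c. S → d B gives d B | d.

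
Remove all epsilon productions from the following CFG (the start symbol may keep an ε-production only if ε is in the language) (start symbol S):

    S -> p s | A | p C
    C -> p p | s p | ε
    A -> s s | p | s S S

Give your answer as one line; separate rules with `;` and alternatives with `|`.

Nullable set = {C}.
ε ∉ L(G), so no ε-production is kept.
Add the nullable-subset variants: S → p C gives p C | p.

S -> p s | A | p C | p; C -> p p | s p; A -> s s | p | s S S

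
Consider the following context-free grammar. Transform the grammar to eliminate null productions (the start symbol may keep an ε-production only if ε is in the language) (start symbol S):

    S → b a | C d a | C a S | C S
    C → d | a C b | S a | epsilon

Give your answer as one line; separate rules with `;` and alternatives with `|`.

S → b a | C d a | d a | C a S | a S | C S; C → d | a C b | a b | S a

Nullable set = {C}.
ε ∉ L(G), so no ε-production is kept.
For each production, add variants omitting each subset of nullable occurrences: S → C d a gives C d a | d a. S → C a S gives C a S | a S. C → a C b gives a C b | a b.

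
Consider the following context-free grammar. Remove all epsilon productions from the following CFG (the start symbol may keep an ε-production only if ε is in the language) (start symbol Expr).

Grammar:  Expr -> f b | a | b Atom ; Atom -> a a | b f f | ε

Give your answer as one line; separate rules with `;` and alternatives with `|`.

The nullable symbols are {Atom}.
ε ∉ L(G), so no ε-production is kept.
Add the nullable-subset variants: Expr → b Atom gives b Atom | b.

Expr -> f b | a | b Atom | b; Atom -> a a | b f f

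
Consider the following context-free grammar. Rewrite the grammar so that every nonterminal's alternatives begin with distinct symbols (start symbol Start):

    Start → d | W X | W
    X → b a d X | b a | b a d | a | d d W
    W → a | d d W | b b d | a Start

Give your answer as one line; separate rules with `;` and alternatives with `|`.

Start → d | W Start1; X → a | d d W | b a X1; W → d d W | b b d | a W1; Start1 → X | ε; X1 → ε | d X11; W1 → ε | Start; X11 → X | ε

Start has alternatives sharing prefix 'W': factor to Start → W Start1 with Start1 → X | ε.
X has alternatives sharing prefix 'b a': factor to X → b a X1 with X1 → d X | ε | d.
W has alternatives sharing prefix 'a': factor to W → a W1 with W1 → ε | Start.
X1 has alternatives sharing prefix 'd': factor to X1 → d X11 with X11 → X | ε.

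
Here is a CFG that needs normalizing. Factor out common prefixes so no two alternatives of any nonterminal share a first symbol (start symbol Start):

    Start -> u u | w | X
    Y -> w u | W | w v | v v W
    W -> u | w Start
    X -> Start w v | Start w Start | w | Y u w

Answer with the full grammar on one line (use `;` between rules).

Start -> u u | w | X; Y -> W | v v W | w Y1; W -> u | w Start; X -> w | Y u w | Start w X1; Y1 -> u | v; X1 -> v | Start

Y has alternatives sharing prefix 'w': factor to Y → w Y1 with Y1 → u | v.
X has alternatives sharing prefix 'Start w': factor to X → Start w X1 with X1 → v | Start.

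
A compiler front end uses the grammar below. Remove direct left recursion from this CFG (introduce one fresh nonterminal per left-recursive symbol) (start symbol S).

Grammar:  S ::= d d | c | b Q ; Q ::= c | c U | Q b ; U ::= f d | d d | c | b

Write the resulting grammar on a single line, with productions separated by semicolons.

Left recursion appears on Q.
For Q: α = {b}, β = {c, c U}. Rewrite as Q → β Q' and Q' → α Q' | ε.

S ::= d d | c | b Q; Q ::= c Q' | c U Q'; U ::= f d | d d | c | b; Q' ::= b Q' | ε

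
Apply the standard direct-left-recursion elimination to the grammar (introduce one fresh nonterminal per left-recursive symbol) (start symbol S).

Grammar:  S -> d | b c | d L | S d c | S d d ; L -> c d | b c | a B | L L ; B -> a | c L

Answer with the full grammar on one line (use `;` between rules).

Directly left-recursive nonterminals: S, L.
For S: α = {d c, d d}, β = {d, b c, d L}. Rewrite as S → β S' and S' → α S' | ε.
For L: α = {L}, β = {c d, b c, a B}. Rewrite as L → β L' and L' → α L' | ε.

S -> d S' | b c S' | d L S'; L -> c d L' | b c L' | a B L'; B -> a | c L; S' -> d c S' | d d S' | ε; L' -> L L' | ε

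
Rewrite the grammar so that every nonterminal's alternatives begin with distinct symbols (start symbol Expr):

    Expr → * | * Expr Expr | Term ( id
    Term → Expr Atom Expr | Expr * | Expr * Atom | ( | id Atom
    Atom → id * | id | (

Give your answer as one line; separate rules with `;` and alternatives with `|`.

Expr has alternatives sharing prefix '*': factor to Expr → * Expr1 with Expr1 → ε | Expr Expr.
Term has alternatives sharing prefix 'Expr': factor to Term → Expr Term1 with Term1 → Atom Expr | * | * Atom.
Atom has alternatives sharing prefix 'id': factor to Atom → id Atom1 with Atom1 → * | ε.
Term1 has alternatives sharing prefix '*': factor to Term1 → * Term11 with Term11 → ε | Atom.

Expr → Term ( id | * Expr1; Term → ( | id Atom | Expr Term1; Atom → ( | id Atom1; Expr1 → eps | Expr Expr; Term1 → Atom Expr | * Term11; Atom1 → * | eps; Term11 → eps | Atom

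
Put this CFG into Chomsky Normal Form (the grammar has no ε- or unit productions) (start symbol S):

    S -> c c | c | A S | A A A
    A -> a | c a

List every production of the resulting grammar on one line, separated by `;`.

Introduce a nonterminal for each terminal appearing in a rule of length ≥ 2: X1 → c, X2 → a.
Binarize each right-hand side of length ≥ 3 by chaining fresh nonterminals (Y1, Y2, …): affected rules were S → A A A.

S -> X1 X1 | c | A S | A Y1; A -> a | X1 X2; X1 -> c; X2 -> a; Y1 -> A A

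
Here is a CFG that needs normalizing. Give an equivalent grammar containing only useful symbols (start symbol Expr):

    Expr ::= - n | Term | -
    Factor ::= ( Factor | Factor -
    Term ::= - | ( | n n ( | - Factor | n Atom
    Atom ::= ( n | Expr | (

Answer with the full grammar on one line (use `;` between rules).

Expr ::= - n | Term | -; Term ::= - | ( | n n ( | n Atom; Atom ::= ( n | Expr | (

Generating nonterminals: {Atom, Expr, Term}.
Reachable from Expr after that: {Atom, Expr, Term}.
Removed useless symbols: {Factor} and every production mentioning them.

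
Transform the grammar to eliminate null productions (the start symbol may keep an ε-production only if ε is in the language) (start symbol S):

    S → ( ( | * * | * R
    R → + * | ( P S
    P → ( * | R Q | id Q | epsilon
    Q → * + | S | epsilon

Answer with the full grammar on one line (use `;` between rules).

S → ( ( | * * | * R; R → + * | ( P S | ( S; P → ( * | R Q | R | id Q | id; Q → * + | S

The nullable symbols are {P, Q}.
ε ∉ L(G), so no ε-production is kept.
Add the nullable-subset variants: R → ( P S gives ( P S | ( S. P → R Q gives R Q | R. P → id Q gives id Q | id.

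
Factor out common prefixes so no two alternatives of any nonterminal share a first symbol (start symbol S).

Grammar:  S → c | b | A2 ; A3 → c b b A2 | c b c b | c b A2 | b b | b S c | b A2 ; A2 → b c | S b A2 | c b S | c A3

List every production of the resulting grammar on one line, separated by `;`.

S → c | b | A2; A3 → c b A3' | b A3''; A2 → b c | S b A2 | c A2'; A3' → b A2 | c b | A2; A3'' → b | S c | A2; A2' → b S | A3

A3 has alternatives sharing prefix 'c b': factor to A3 → c b A3' with A3' → b A2 | c b | A2.
A3 has alternatives sharing prefix 'b': factor to A3 → b A3'' with A3'' → b | S c | A2.
A2 has alternatives sharing prefix 'c': factor to A2 → c A2' with A2' → b S | A3.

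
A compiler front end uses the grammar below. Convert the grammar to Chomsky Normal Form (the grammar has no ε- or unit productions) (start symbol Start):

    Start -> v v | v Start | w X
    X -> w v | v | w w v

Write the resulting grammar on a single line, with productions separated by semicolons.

Introduce a nonterminal for each terminal appearing in a rule of length ≥ 2: X1 → v, X2 → w.
Binarize each right-hand side of length ≥ 3 by chaining fresh nonterminals (Y1, Y2, …): affected rules were X → X2 X2 X1.

Start -> X1 X1 | X1 Start | X2 X; X -> X2 X1 | v | X2 Y1; X1 -> v; X2 -> w; Y1 -> X2 X1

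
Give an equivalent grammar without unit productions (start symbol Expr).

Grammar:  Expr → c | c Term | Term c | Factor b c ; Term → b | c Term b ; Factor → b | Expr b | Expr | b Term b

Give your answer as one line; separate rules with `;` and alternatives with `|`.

Expr → c | c Term | Term c | Factor b c; Term → b | c Term b; Factor → b | Expr b | b Term b | c | c Term | Term c | Factor b c

Unit pairs: Factor ⇒* {Expr}.
For each unit pair (A, B), copy every non-unit production of B to A, then drop all unit productions.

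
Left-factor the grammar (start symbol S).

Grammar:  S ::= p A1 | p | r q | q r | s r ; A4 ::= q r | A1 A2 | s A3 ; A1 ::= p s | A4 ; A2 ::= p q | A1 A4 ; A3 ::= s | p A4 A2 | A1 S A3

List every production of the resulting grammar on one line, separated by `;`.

S ::= r q | q r | s r | p S'; A4 ::= q r | A1 A2 | s A3; A1 ::= p s | A4; A2 ::= p q | A1 A4; A3 ::= s | p A4 A2 | A1 S A3; S' ::= A1 | ε

S has alternatives sharing prefix 'p': factor to S → p S' with S' → A1 | ε.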